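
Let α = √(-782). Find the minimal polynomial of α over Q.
m_α(x) = x^2 + 782

α satisfies α^2 + 782 = 0, so x^2 + 782 annihilates α. Since d = -782 is squarefree and ≠ 1, it is not a perfect square in Q, so x^2 + 782 has no rational root and is therefore irreducible over Q (a degree-2 polynomial over a field is irreducible iff it has no root). Hence m_α(x) = x^2 + 782.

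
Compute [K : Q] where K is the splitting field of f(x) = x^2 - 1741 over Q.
[K : Q] = 2

f(x) = x^2 - 1741 factors as (x - √1741)(x + √1741). The splitting field is K = Q(√1741). Since 1741 is squarefree and > 1, it is not a perfect square, so x^2 - 1741 is irreducible over Q and [Q(√1741) : Q] = 2. Hence [K : Q] = 2.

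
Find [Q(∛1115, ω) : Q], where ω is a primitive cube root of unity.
[Q(∛1115, ω) : Q] = 6

[Q(∛1115):Q] = 3 (min poly x^3 - 1115, irreducible since 1115 is not a perfect cube). [Q(ω):Q] = 2 (min poly x^2 + x + 1). Since Q(∛1115) ⊂ R and ω ∉ R, we have ω ∉ Q(∛1115), so x^2 + x + 1 remains irreducible over Q(∛1115) and [Q(∛1115, ω) : Q(∛1115)] = 2. By the tower law, [Q(∛1115, ω) : Q] = 3 · 2 = 6. (In fact Q(∛1115, ω) is the splitting field of x^3 - 1115 over Q.)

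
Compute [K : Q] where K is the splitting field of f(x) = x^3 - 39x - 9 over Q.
[K : Q] = 6

By the rational root test, any rational root of the monic integer polynomial f(x) = x^3 - 39x - 9 must be an integer dividing the constant term -9, i.e. one of ±{1, 3, 9}. Evaluating: f(1) = -47, f(-1) = 29, f(3) = -99, f(-3) = 81, f(9) = 369, f(-9) = -387; none is 0, so f has no rational root and is therefore irreducible over Q (a cubic with no linear factor over a field is irreducible). For an irreducible cubic, the Galois group is A_3 or S_3 according as the discriminant disc(f) = -4a^3 - 27b^2 = -4·(-39)^3 - 27·(-9)^2 = 235089 is or is not a square in Q. Here disc(f) = 235089 is not a perfect square in Q, so the Galois group of f over Q is not contained in A_3 and must be all of S_3. The splitting field has degree |S_3| = 6 over Q, so [K : Q] = 6.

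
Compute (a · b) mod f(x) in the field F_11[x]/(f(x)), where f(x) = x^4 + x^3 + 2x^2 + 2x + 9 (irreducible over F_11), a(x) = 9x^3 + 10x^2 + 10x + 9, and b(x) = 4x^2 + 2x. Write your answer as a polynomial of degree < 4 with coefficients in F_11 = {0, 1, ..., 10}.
a · b ≡ 10x^3 + 6x^2 + 2x (mod f(x))

Multiply in F_11[x]: a(x)·b(x) = (9x^3 + 10x^2 + 10x + 9)·(4x^2 + 2x) = 3x^5 + 3x^4 + 5x^3 + x^2 + 7x. This has degree ≥ 4, so divide by f(x) over F_11: 3x^5 + 3x^4 + 5x^3 + x^2 + 7x = (3x)·(x^4 + x^3 + 2x^2 + 2x + 9) + (10x^3 + 6x^2 + 2x). Hence a·b ≡ 10x^3 + 6x^2 + 2x (mod f). (F_11[x]/(f) is a field with 11^4 = 14641 elements since f is irreducible of degree 4.)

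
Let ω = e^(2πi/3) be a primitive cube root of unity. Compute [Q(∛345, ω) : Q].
[Q(∛345, ω) : Q] = 6

[Q(∛345):Q] = 3 (min poly x^3 - 345, irreducible since 345 is not a perfect cube). [Q(ω):Q] = 2 (min poly x^2 + x + 1). Since Q(∛345) ⊂ R and ω ∉ R, we have ω ∉ Q(∛345), so x^2 + x + 1 remains irreducible over Q(∛345) and [Q(∛345, ω) : Q(∛345)] = 2. By the tower law, [Q(∛345, ω) : Q] = 3 · 2 = 6. (In fact Q(∛345, ω) is the splitting field of x^3 - 345 over Q.)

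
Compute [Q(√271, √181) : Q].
[Q(√271, √181) : Q] = 4

[Q(√271):Q] = 2 (min poly x^2 - 271, irreducible since 271 is squarefree > 1). For the top step, suppose √181 ∈ Q(√271), say √181 = c + d√271 with c, d ∈ Q. Squaring: 181 = c^2 + 271d^2 + 2cd√271. Since √271 ∉ Q this forces 2cd = 0. If d = 0 then √181 = c ∈ Q, contradicting 181 squarefree > 1. If c = 0 then 181 = 271d^2, so 271·181 = (271d)^2 is a perfect square in Q — but 271·181 = 49051 is not a perfect square (since 271 and 181 are distinct squarefree integers). Contradiction. Hence √181 ∉ Q(√271), so x^2 - 181 stays irreducible over Q(√271) and [Q(√271, √181) : Q(√271)] = 2. By the tower law, [Q(√271, √181) : Q] = 2 · 2 = 4.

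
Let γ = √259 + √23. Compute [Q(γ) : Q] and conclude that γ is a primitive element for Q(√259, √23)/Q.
[Q(γ) : Q] = 4 (equivalently, Q(γ) = Q(√259, √23))

Obviously Q(γ) ⊆ Q(√259, √23), and [Q(√259, √23):Q] = 4 (since 259, 23 are distinct squarefree integers > 1 with 5957 not a perfect square). To show equality we compute the minimal polynomial of γ. From γ = √259 + √23: γ^2 = 259 + 2√(5957) + 23 = 282 + 2√(5957), so γ^2 - 282 = 2√(5957); squaring, (γ^2 - 282)^2 = 4·5957, i.e. γ^4 - 564γ^2 + 79524 - 23828 = 0, i.e. γ^4 - 564γ^2 + 55696 = 0. So γ is a root of x^4 - 564x^2 + 55696. This polynomial is irreducible over Q: it has no rational root (each ±√259 ± √23 is irrational), and any factorization into two quadratics over Q would force √(5957) ∈ Q (pairing opposite roots) or √259, √23 ∈ Q (other pairings), all impossible. Hence [Q(γ):Q] = 4 = [Q(√259, √23):Q], so Q(γ) = Q(√259, √23).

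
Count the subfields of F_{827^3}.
F_{827^3} has 2 subfields

The subfields of F_{p^n} are exactly the fields F_{p^d} for d | n (each is the fixed field of the unique index-d subgroup of Gal(F_{p^n}/F_p) ≅ Z/nZ). The divisors of n = 3 are {1, 3}, giving 2 subfields: F_{827^1}, F_{827^3}.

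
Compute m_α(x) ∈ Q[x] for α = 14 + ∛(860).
m_α(x) = x^3 - 42x^2 + 588x - 3604

Set β = α - 14 = ∛(860), so β^3 = 860. Then (α - 14)^3 - 860 = 0, i.e. α is a root of g(x) = (x - 14)^3 - 860 = x^3 - 42x^2 + 588x - 3604. Since g(x) = h(x - 14) where h(x) = x^3 - 860, and h is irreducible over Q (because 860 is not a perfect cube, so h has no rational root, and a monic cubic with no rational root is irreducible), g is also irreducible (irreducibility is preserved under the substitution x → x - 14). Hence m_α(x) = x^3 - 42x^2 + 588x - 3604.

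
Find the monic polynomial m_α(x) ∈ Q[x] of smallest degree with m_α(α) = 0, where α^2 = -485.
m_α(x) = x^2 + 485

α satisfies α^2 + 485 = 0, so x^2 + 485 annihilates α. Since d = -485 is squarefree and ≠ 1, it is not a perfect square in Q, so x^2 + 485 has no rational root and is therefore irreducible over Q (a degree-2 polynomial over a field is irreducible iff it has no root). Hence m_α(x) = x^2 + 485.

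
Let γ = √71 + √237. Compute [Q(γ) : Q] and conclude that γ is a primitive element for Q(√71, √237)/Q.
[Q(γ) : Q] = 4 (equivalently, Q(γ) = Q(√71, √237))

Obviously Q(γ) ⊆ Q(√71, √237), and [Q(√71, √237):Q] = 4 (since 71, 237 are distinct squarefree integers > 1 with 16827 not a perfect square). To show equality we compute the minimal polynomial of γ. From γ = √71 + √237: γ^2 = 71 + 2√(16827) + 237 = 308 + 2√(16827), so γ^2 - 308 = 2√(16827); squaring, (γ^2 - 308)^2 = 4·16827, i.e. γ^4 - 616γ^2 + 94864 - 67308 = 0, i.e. γ^4 - 616γ^2 + 27556 = 0. So γ is a root of x^4 - 616x^2 + 27556. This polynomial is irreducible over Q: it has no rational root (each ±√71 ± √237 is irrational), and any factorization into two quadratics over Q would force √(16827) ∈ Q (pairing opposite roots) or √71, √237 ∈ Q (other pairings), all impossible. Hence [Q(γ):Q] = 4 = [Q(√71, √237):Q], so Q(γ) = Q(√71, √237).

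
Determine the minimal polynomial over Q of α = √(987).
m_α(x) = x^2 - 987

α satisfies α^2 - 987 = 0, so x^2 - 987 annihilates α. Since d = 987 is squarefree and ≠ 1, it is not a perfect square in Q, so x^2 - 987 has no rational root and is therefore irreducible over Q (a degree-2 polynomial over a field is irreducible iff it has no root). Hence m_α(x) = x^2 - 987.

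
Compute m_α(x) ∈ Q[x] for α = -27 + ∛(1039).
m_α(x) = x^3 + 81x^2 + 2187x + 18644

Set β = α + 27 = ∛(1039), so β^3 = 1039. Then (α + 27)^3 - 1039 = 0, i.e. α is a root of g(x) = (x + 27)^3 - 1039 = x^3 + 81x^2 + 2187x + 18644. Since g(x) = h(x + 27) where h(x) = x^3 - 1039, and h is irreducible over Q (because 1039 is not a perfect cube, so h has no rational root, and a monic cubic with no rational root is irreducible), g is also irreducible (irreducibility is preserved under the substitution x → x + 27). Hence m_α(x) = x^3 + 81x^2 + 2187x + 18644.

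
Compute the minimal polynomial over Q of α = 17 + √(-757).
m_α(x) = x^2 - 34x + 1046

From α - 17 = √(-757), squaring gives (α - 17)^2 = -757, i.e. α^2 - 34α + 289 = -757, so α^2 - 34α + 1046 = 0. The discriminant of x^2 - 34x + 1046 is (-34)^2 - 4·(1046) = 1156 - 4184 = -3028, and 4·(-757) is not a perfect square in Q since -757 is squarefree and ≠ 1. Hence x^2 - 34x + 1046 is irreducible over Q and is the minimal polynomial of α.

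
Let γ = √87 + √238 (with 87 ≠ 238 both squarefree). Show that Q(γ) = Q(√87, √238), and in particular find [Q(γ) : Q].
[Q(γ) : Q] = 4 (equivalently, Q(γ) = Q(√87, √238))

Obviously Q(γ) ⊆ Q(√87, √238), and [Q(√87, √238):Q] = 4 (since 87, 238 are distinct squarefree integers > 1 with 20706 not a perfect square). To show equality we compute the minimal polynomial of γ. From γ = √87 + √238: γ^2 = 87 + 2√(20706) + 238 = 325 + 2√(20706), so γ^2 - 325 = 2√(20706); squaring, (γ^2 - 325)^2 = 4·20706, i.e. γ^4 - 650γ^2 + 105625 - 82824 = 0, i.e. γ^4 - 650γ^2 + 22801 = 0. So γ is a root of x^4 - 650x^2 + 22801. This polynomial is irreducible over Q: it has no rational root (each ±√87 ± √238 is irrational), and any factorization into two quadratics over Q would force √(20706) ∈ Q (pairing opposite roots) or √87, √238 ∈ Q (other pairings), all impossible. Hence [Q(γ):Q] = 4 = [Q(√87, √238):Q], so Q(γ) = Q(√87, √238).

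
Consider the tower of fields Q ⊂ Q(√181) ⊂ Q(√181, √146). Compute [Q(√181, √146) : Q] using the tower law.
[Q(√181, √146) : Q] = 4

[Q(√181):Q] = 2 (min poly x^2 - 181, irreducible since 181 is squarefree > 1). For the top step, suppose √146 ∈ Q(√181), say √146 = c + d√181 with c, d ∈ Q. Squaring: 146 = c^2 + 181d^2 + 2cd√181. Since √181 ∉ Q this forces 2cd = 0. If d = 0 then √146 = c ∈ Q, contradicting 146 squarefree > 1. If c = 0 then 146 = 181d^2, so 181·146 = (181d)^2 is a perfect square in Q — but 181·146 = 26426 is not a perfect square (since 181 and 146 are distinct squarefree integers). Contradiction. Hence √146 ∉ Q(√181), so x^2 - 146 stays irreducible over Q(√181) and [Q(√181, √146) : Q(√181)] = 2. By the tower law, [Q(√181, √146) : Q] = 2 · 2 = 4.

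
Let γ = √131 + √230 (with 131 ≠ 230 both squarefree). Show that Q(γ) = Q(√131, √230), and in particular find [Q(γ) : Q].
[Q(γ) : Q] = 4 (equivalently, Q(γ) = Q(√131, √230))

Obviously Q(γ) ⊆ Q(√131, √230), and [Q(√131, √230):Q] = 4 (since 131, 230 are distinct squarefree integers > 1 with 30130 not a perfect square). To show equality we compute the minimal polynomial of γ. From γ = √131 + √230: γ^2 = 131 + 2√(30130) + 230 = 361 + 2√(30130), so γ^2 - 361 = 2√(30130); squaring, (γ^2 - 361)^2 = 4·30130, i.e. γ^4 - 722γ^2 + 130321 - 120520 = 0, i.e. γ^4 - 722γ^2 + 9801 = 0. So γ is a root of x^4 - 722x^2 + 9801. This polynomial is irreducible over Q: it has no rational root (each ±√131 ± √230 is irrational), and any factorization into two quadratics over Q would force √(30130) ∈ Q (pairing opposite roots) or √131, √230 ∈ Q (other pairings), all impossible. Hence [Q(γ):Q] = 4 = [Q(√131, √230):Q], so Q(γ) = Q(√131, √230).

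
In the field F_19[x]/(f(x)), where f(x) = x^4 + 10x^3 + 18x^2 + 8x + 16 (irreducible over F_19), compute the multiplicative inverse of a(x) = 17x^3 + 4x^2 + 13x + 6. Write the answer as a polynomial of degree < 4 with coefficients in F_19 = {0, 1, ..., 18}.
a(x)^(-1) ≡ 13x^3 + 18x^2 + 8x + 14 (mod f(x))

Since f is irreducible over F_19, F_19[x]/(f) is a field and a(x) ≠ 0 has an inverse. Apply the extended Euclidean algorithm to f(x) and a(x) in F_19[x]: f(x) = (9x + 13)·a(x) + (x^2 + 13x + 14);  a(x) = (17x + 11)·(x^2 + 13x + 14) + (12x + 4);  (x^2 + 13x + 14) = (8x)·(12x + 4) + (14). The last nonzero remainder is the constant 14 = gcd(f, a) in F_19. Back-substituting through the division chain expresses 14 = s(x)·a(x) + t(x)·f(x) with s(x) ≡ 11x^3 + 5x^2 + 17x + 6 (mod f), so (11x^3 + 5x^2 + 17x + 6)·a(x) ≡ 14 (mod f). Multiplying by 14^(-1) ≡ 15 in F_19 gives a(x)^(-1) ≡ 15·(11x^3 + 5x^2 + 17x + 6) ≡ 13x^3 + 18x^2 + 8x + 14 (mod f). Check: (17x^3 + 4x^2 + 13x + 6)·(13x^3 + 18x^2 + 8x + 14) = 12x^6 + 16x^5 + 16x^4 + 12x^3 + 2x^2 + 2x + 8 ≡ 1 (mod x^4 + 10x^3 + 18x^2 + 8x + 16).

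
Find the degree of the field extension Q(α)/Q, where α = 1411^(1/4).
[Q(α):Q] = 4

α is a root of x^4 - 1411. By Eisenstein's criterion at the prime p = 17 (which divides the constant term 1411 but p^2 = 289 does not, since 1411 is squarefree), x^4 - 1411 is irreducible over Q. Hence [Q(α):Q] = 4.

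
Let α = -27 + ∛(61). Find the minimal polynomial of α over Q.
m_α(x) = x^3 + 81x^2 + 2187x + 19622

Set β = α + 27 = ∛(61), so β^3 = 61. Then (α + 27)^3 - 61 = 0, i.e. α is a root of g(x) = (x + 27)^3 - 61 = x^3 + 81x^2 + 2187x + 19622. Since g(x) = h(x + 27) where h(x) = x^3 - 61, and h is irreducible over Q (because 61 is not a perfect cube, so h has no rational root, and a monic cubic with no rational root is irreducible), g is also irreducible (irreducibility is preserved under the substitution x → x + 27). Hence m_α(x) = x^3 + 81x^2 + 2187x + 19622.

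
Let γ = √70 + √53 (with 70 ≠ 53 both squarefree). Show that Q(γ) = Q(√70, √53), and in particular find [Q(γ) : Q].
[Q(γ) : Q] = 4 (equivalently, Q(γ) = Q(√70, √53))

Obviously Q(γ) ⊆ Q(√70, √53), and [Q(√70, √53):Q] = 4 (since 70, 53 are distinct squarefree integers > 1 with 3710 not a perfect square). To show equality we compute the minimal polynomial of γ. From γ = √70 + √53: γ^2 = 70 + 2√(3710) + 53 = 123 + 2√(3710), so γ^2 - 123 = 2√(3710); squaring, (γ^2 - 123)^2 = 4·3710, i.e. γ^4 - 246γ^2 + 15129 - 14840 = 0, i.e. γ^4 - 246γ^2 + 289 = 0. So γ is a root of x^4 - 246x^2 + 289. This polynomial is irreducible over Q: it has no rational root (each ±√70 ± √53 is irrational), and any factorization into two quadratics over Q would force √(3710) ∈ Q (pairing opposite roots) or √70, √53 ∈ Q (other pairings), all impossible. Hence [Q(γ):Q] = 4 = [Q(√70, √53):Q], so Q(γ) = Q(√70, √53).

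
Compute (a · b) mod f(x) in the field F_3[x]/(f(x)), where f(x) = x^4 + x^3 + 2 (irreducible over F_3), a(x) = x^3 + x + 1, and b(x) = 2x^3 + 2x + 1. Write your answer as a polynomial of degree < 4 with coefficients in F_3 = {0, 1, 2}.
a · b ≡ x^2 + x + 1 (mod f(x))

Multiply in F_3[x]: a(x)·b(x) = (x^3 + x + 1)·(2x^3 + 2x + 1) = 2x^6 + x^4 + 2x^2 + 1. This has degree ≥ 4, so divide by f(x) over F_3: 2x^6 + x^4 + 2x^2 + 1 = (2x^2 + x)·(x^4 + x^3 + 2) + (x^2 + x + 1). Hence a·b ≡ x^2 + x + 1 (mod f). (F_3[x]/(f) is a field with 3^4 = 81 elements since f is irreducible of degree 4.)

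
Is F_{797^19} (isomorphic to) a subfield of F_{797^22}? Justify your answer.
No: F_{797^19} is not a subfield of F_{797^22}

F_{p^m} embeds in F_{p^n} iff m | n. Here 19 ∤ 22 (since 22 = 1·19 + 3 with remainder 3 ≠ 0), so F_{797^19} is not a subfield of F_{797^22}. Equivalently: if it were, the tower law would give 19 = [F_{797^19}:F_797] dividing [F_{797^22}:F_797] = 22, contradiction.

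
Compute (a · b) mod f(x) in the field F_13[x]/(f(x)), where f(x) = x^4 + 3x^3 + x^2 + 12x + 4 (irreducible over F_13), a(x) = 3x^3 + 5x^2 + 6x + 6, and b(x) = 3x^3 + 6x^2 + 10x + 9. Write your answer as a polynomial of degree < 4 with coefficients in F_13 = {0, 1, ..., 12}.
a · b ≡ 7x^3 + 8x^2 + 11x + 6 (mod f(x))

Multiply in F_13[x]: a(x)·b(x) = (3x^3 + 5x^2 + 6x + 6)·(3x^3 + 6x^2 + 10x + 9) = 9x^6 + 7x^5 + x^3 + 11x^2 + 10x + 2. This has degree ≥ 4, so divide by f(x) over F_13: 9x^6 + 7x^5 + x^3 + 11x^2 + 10x + 2 = (9x^2 + 6x + 12)·(x^4 + 3x^3 + x^2 + 12x + 4) + (7x^3 + 8x^2 + 11x + 6). Hence a·b ≡ 7x^3 + 8x^2 + 11x + 6 (mod f). (F_13[x]/(f) is a field with 13^4 = 28561 elements since f is irreducible of degree 4.)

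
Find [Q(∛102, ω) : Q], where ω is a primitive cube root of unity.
[Q(∛102, ω) : Q] = 6

[Q(∛102):Q] = 3 (min poly x^3 - 102, irreducible since 102 is not a perfect cube). [Q(ω):Q] = 2 (min poly x^2 + x + 1). Since Q(∛102) ⊂ R and ω ∉ R, we have ω ∉ Q(∛102), so x^2 + x + 1 remains irreducible over Q(∛102) and [Q(∛102, ω) : Q(∛102)] = 2. By the tower law, [Q(∛102, ω) : Q] = 3 · 2 = 6. (In fact Q(∛102, ω) is the splitting field of x^3 - 102 over Q.)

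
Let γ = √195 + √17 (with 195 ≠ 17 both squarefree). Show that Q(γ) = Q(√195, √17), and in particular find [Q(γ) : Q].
[Q(γ) : Q] = 4 (equivalently, Q(γ) = Q(√195, √17))

Obviously Q(γ) ⊆ Q(√195, √17), and [Q(√195, √17):Q] = 4 (since 195, 17 are distinct squarefree integers > 1 with 3315 not a perfect square). To show equality we compute the minimal polynomial of γ. From γ = √195 + √17: γ^2 = 195 + 2√(3315) + 17 = 212 + 2√(3315), so γ^2 - 212 = 2√(3315); squaring, (γ^2 - 212)^2 = 4·3315, i.e. γ^4 - 424γ^2 + 44944 - 13260 = 0, i.e. γ^4 - 424γ^2 + 31684 = 0. So γ is a root of x^4 - 424x^2 + 31684. This polynomial is irreducible over Q: it has no rational root (each ±√195 ± √17 is irrational), and any factorization into two quadratics over Q would force √(3315) ∈ Q (pairing opposite roots) or √195, √17 ∈ Q (other pairings), all impossible. Hence [Q(γ):Q] = 4 = [Q(√195, √17):Q], so Q(γ) = Q(√195, √17).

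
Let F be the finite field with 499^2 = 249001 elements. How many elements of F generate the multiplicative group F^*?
There are φ(249000) = 65600 primitive elements

F_q^* is cyclic of order q - 1 = 249000. A cyclic group of order m has exactly φ(m) generators. Here m = 249000 = 2^3 · 3 · 5^3 · 83, so the number of primitive elements is φ(249000) = 65600.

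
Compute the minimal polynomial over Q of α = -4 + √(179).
m_α(x) = x^2 + 8x - 163

From α + 4 = √(179), squaring gives (α + 4)^2 = 179, i.e. α^2 + 8α + 16 = 179, so α^2 + 8α - 163 = 0. The discriminant of x^2 + 8x - 163 is (8)^2 - 4·(-163) = 64 + 652 = 716, and 4·(179) is not a perfect square in Q since 179 is squarefree and ≠ 1. Hence x^2 + 8x - 163 is irreducible over Q and is the minimal polynomial of α.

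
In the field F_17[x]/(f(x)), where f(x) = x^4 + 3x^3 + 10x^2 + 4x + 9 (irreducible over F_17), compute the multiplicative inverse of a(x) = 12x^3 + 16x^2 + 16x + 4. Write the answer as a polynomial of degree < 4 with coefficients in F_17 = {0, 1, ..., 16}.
a(x)^(-1) ≡ 15x^3 + 13x^2 + 4x + 6 (mod f(x))

Since f is irreducible over F_17, F_17[x]/(f) is a field and a(x) ≠ 0 has an inverse. Apply the extended Euclidean algorithm to f(x) and a(x) in F_17[x]: f(x) = (10x + 11)·a(x) + (14x^2 + 9x + 16);  a(x) = (13x + 11)·(14x^2 + 9x + 16) + (15x + 15);  (14x^2 + 9x + 16) = (10x + 11)·(15x + 15) + (4). The last nonzero remainder is the constant 4 = gcd(f, a) in F_17. Back-substituting through the division chain expresses 4 = s(x)·a(x) + t(x)·f(x) with s(x) ≡ 9x^3 + x^2 + 16x + 7 (mod f), so (9x^3 + x^2 + 16x + 7)·a(x) ≡ 4 (mod f). Multiplying by 4^(-1) ≡ 13 in F_17 gives a(x)^(-1) ≡ 13·(9x^3 + x^2 + 16x + 7) ≡ 15x^3 + 13x^2 + 4x + 6 (mod f). Check: (12x^3 + 16x^2 + 16x + 4)·(15x^3 + 13x^2 + 4x + 6) = 10x^6 + 5x^5 + 3x^4 + 13x^3 + 8x^2 + 10x + 7 ≡ 1 (mod x^4 + 3x^3 + 10x^2 + 4x + 9).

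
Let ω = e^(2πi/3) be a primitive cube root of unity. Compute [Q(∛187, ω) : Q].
[Q(∛187, ω) : Q] = 6

[Q(∛187):Q] = 3 (min poly x^3 - 187, irreducible since 187 is not a perfect cube). [Q(ω):Q] = 2 (min poly x^2 + x + 1). Since Q(∛187) ⊂ R and ω ∉ R, we have ω ∉ Q(∛187), so x^2 + x + 1 remains irreducible over Q(∛187) and [Q(∛187, ω) : Q(∛187)] = 2. By the tower law, [Q(∛187, ω) : Q] = 3 · 2 = 6. (In fact Q(∛187, ω) is the splitting field of x^3 - 187 over Q.)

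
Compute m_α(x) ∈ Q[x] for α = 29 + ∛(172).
m_α(x) = x^3 - 87x^2 + 2523x - 24561

Set β = α - 29 = ∛(172), so β^3 = 172. Then (α - 29)^3 - 172 = 0, i.e. α is a root of g(x) = (x - 29)^3 - 172 = x^3 - 87x^2 + 2523x - 24561. Since g(x) = h(x - 29) where h(x) = x^3 - 172, and h is irreducible over Q (because 172 is not a perfect cube, so h has no rational root, and a monic cubic with no rational root is irreducible), g is also irreducible (irreducibility is preserved under the substitution x → x - 29). Hence m_α(x) = x^3 - 87x^2 + 2523x - 24561.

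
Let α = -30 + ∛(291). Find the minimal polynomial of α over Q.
m_α(x) = x^3 + 90x^2 + 2700x + 26709

Set β = α + 30 = ∛(291), so β^3 = 291. Then (α + 30)^3 - 291 = 0, i.e. α is a root of g(x) = (x + 30)^3 - 291 = x^3 + 90x^2 + 2700x + 26709. Since g(x) = h(x + 30) where h(x) = x^3 - 291, and h is irreducible over Q (because 291 is not a perfect cube, so h has no rational root, and a monic cubic with no rational root is irreducible), g is also irreducible (irreducibility is preserved under the substitution x → x + 30). Hence m_α(x) = x^3 + 90x^2 + 2700x + 26709.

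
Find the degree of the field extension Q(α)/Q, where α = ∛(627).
[Q(α):Q] = 3

The minimal polynomial of α is x^3 - 627, irreducible over Q since 627 is not a perfect cube (so x^3 - 627 has no rational root). Hence [Q(α):Q] = deg(m_α) = 3.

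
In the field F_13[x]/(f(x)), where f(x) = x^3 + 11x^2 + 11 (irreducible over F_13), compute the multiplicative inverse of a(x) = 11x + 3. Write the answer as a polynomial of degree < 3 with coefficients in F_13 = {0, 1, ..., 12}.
a(x)^(-1) ≡ 4x^2 + 11x + 10 (mod f(x))

Since f is irreducible over F_13, F_13[x]/(f) is a field and a(x) ≠ 0 has an inverse. Apply the extended Euclidean algorithm to f(x) and a(x) in F_13[x]: f(x) = (6x^2 + 10x + 2)·a(x) + (5). The last nonzero remainder is the constant 5 = gcd(f, a) in F_13. Back-substituting through the division chain expresses 5 = s(x)·a(x) + t(x)·f(x) with s(x) ≡ 7x^2 + 3x + 11 (mod f), so (7x^2 + 3x + 11)·a(x) ≡ 5 (mod f). Multiplying by 5^(-1) ≡ 8 in F_13 gives a(x)^(-1) ≡ 8·(7x^2 + 3x + 11) ≡ 4x^2 + 11x + 10 (mod f). Check: (11x + 3)·(4x^2 + 11x + 10) = 5x^3 + 3x^2 + 4 ≡ 1 (mod x^3 + 11x^2 + 11).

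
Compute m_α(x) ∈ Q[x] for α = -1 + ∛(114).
m_α(x) = x^3 + 3x^2 + 3x - 113

Set β = α + 1 = ∛(114), so β^3 = 114. Then (α + 1)^3 - 114 = 0, i.e. α is a root of g(x) = (x + 1)^3 - 114 = x^3 + 3x^2 + 3x - 113. Since g(x) = h(x + 1) where h(x) = x^3 - 114, and h is irreducible over Q (because 114 is not a perfect cube, so h has no rational root, and a monic cubic with no rational root is irreducible), g is also irreducible (irreducibility is preserved under the substitution x → x + 1). Hence m_α(x) = x^3 + 3x^2 + 3x - 113.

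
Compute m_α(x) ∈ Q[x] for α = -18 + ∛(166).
m_α(x) = x^3 + 54x^2 + 972x + 5666

Set β = α + 18 = ∛(166), so β^3 = 166. Then (α + 18)^3 - 166 = 0, i.e. α is a root of g(x) = (x + 18)^3 - 166 = x^3 + 54x^2 + 972x + 5666. Since g(x) = h(x + 18) where h(x) = x^3 - 166, and h is irreducible over Q (because 166 is not a perfect cube, so h has no rational root, and a monic cubic with no rational root is irreducible), g is also irreducible (irreducibility is preserved under the substitution x → x + 18). Hence m_α(x) = x^3 + 54x^2 + 972x + 5666.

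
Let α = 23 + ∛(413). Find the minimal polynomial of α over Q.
m_α(x) = x^3 - 69x^2 + 1587x - 12580

Set β = α - 23 = ∛(413), so β^3 = 413. Then (α - 23)^3 - 413 = 0, i.e. α is a root of g(x) = (x - 23)^3 - 413 = x^3 - 69x^2 + 1587x - 12580. Since g(x) = h(x - 23) where h(x) = x^3 - 413, and h is irreducible over Q (because 413 is not a perfect cube, so h has no rational root, and a monic cubic with no rational root is irreducible), g is also irreducible (irreducibility is preserved under the substitution x → x - 23). Hence m_α(x) = x^3 - 69x^2 + 1587x - 12580.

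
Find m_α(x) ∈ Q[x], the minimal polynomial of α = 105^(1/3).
m_α(x) = x^3 - 105

α satisfies α^3 = 105, so x^3 - 105 annihilates α. By the rational root test, a rational root p/q (in lowest terms) of x^3 - 105 would satisfy p^3 = 105 q^3, forcing q = 1 and p^3 = 105; but 105 is not a perfect cube, contradiction. A monic cubic over Q with no rational root is irreducible (any nontrivial factorization would include a linear factor). Hence x^3 - 105 is the minimal polynomial of α, and in particular [Q(α):Q] = 3.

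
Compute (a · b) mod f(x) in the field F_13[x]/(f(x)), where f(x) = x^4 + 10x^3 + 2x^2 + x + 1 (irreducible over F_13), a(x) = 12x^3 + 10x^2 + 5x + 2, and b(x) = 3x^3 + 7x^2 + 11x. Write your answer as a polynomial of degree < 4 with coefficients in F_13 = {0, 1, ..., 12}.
a · b ≡ 11x^3 + 9x^2 + 3x + 8 (mod f(x))

Multiply in F_13[x]: a(x)·b(x) = (12x^3 + 10x^2 + 5x + 2)·(3x^3 + 7x^2 + 11x) = 10x^6 + 10x^5 + 9x^4 + 8x^3 + 4x^2 + 9x. This has degree ≥ 4, so divide by f(x) over F_13: 10x^6 + 10x^5 + 9x^4 + 8x^3 + 4x^2 + 9x = (10x^2 + x + 5)·(x^4 + 10x^3 + 2x^2 + x + 1) + (11x^3 + 9x^2 + 3x + 8). Hence a·b ≡ 11x^3 + 9x^2 + 3x + 8 (mod f). (F_13[x]/(f) is a field with 13^4 = 28561 elements since f is irreducible of degree 4.)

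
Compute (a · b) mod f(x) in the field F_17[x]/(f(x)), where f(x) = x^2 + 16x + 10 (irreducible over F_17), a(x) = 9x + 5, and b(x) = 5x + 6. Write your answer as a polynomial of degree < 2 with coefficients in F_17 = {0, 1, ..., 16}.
a · b ≡ 5x + 5 (mod f(x))

Multiply in F_17[x]: a(x)·b(x) = (9x + 5)·(5x + 6) = 11x^2 + 11x + 13. This has degree ≥ 2, so divide by f(x) over F_17: 11x^2 + 11x + 13 = (11)·(x^2 + 16x + 10) + (5x + 5). Hence a·b ≡ 5x + 5 (mod f). (F_17[x]/(f) is a field with 17^2 = 289 elements since f is irreducible of degree 2.)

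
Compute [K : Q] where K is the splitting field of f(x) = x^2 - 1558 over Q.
[K : Q] = 2

f(x) = x^2 - 1558 factors as (x - √1558)(x + √1558). The splitting field is K = Q(√1558). Since 1558 is squarefree and > 1, it is not a perfect square, so x^2 - 1558 is irreducible over Q and [Q(√1558) : Q] = 2. Hence [K : Q] = 2.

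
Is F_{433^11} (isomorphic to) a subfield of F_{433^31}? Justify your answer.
No: F_{433^11} is not a subfield of F_{433^31}

F_{p^m} embeds in F_{p^n} iff m | n. Here 11 ∤ 31 (since 31 = 2·11 + 9 with remainder 9 ≠ 0), so F_{433^11} is not a subfield of F_{433^31}. Equivalently: if it were, the tower law would give 11 = [F_{433^11}:F_433] dividing [F_{433^31}:F_433] = 31, contradiction.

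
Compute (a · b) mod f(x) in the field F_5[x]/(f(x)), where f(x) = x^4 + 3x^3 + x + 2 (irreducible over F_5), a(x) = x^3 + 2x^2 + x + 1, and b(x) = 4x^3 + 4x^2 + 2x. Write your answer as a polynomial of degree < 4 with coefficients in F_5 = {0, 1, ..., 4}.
a · b ≡ x^3 + 3x^2 + 3x + 2 (mod f(x))

Multiply in F_5[x]: a(x)·b(x) = (x^3 + 2x^2 + x + 1)·(4x^3 + 4x^2 + 2x) = 4x^6 + 2x^5 + 4x^4 + 2x^3 + x^2 + 2x. This has degree ≥ 4, so divide by f(x) over F_5: 4x^6 + 2x^5 + 4x^4 + 2x^3 + x^2 + 2x = (4x^2 + 4)·(x^4 + 3x^3 + x + 2) + (x^3 + 3x^2 + 3x + 2). Hence a·b ≡ x^3 + 3x^2 + 3x + 2 (mod f). (F_5[x]/(f) is a field with 5^4 = 625 elements since f is irreducible of degree 4.)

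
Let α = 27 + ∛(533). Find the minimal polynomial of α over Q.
m_α(x) = x^3 - 81x^2 + 2187x - 20216

Set β = α - 27 = ∛(533), so β^3 = 533. Then (α - 27)^3 - 533 = 0, i.e. α is a root of g(x) = (x - 27)^3 - 533 = x^3 - 81x^2 + 2187x - 20216. Since g(x) = h(x - 27) where h(x) = x^3 - 533, and h is irreducible over Q (because 533 is not a perfect cube, so h has no rational root, and a monic cubic with no rational root is irreducible), g is also irreducible (irreducibility is preserved under the substitution x → x - 27). Hence m_α(x) = x^3 - 81x^2 + 2187x - 20216.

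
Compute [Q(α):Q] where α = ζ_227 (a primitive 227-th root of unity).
[Q(α):Q] = 226

The minimal polynomial of ζ_227 over Q is the 227-th cyclotomic polynomial Φ_227(x), which is irreducible over Q and has degree φ(227) = 226. Hence [Q(α):Q] = φ(227) = 226.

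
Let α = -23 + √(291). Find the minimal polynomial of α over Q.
m_α(x) = x^2 + 46x + 238

From α + 23 = √(291), squaring gives (α + 23)^2 = 291, i.e. α^2 + 46α + 529 = 291, so α^2 + 46α + 238 = 0. The discriminant of x^2 + 46x + 238 is (46)^2 - 4·(238) = 2116 - 952 = 1164, and 4·(291) is not a perfect square in Q since 291 is squarefree and ≠ 1. Hence x^2 + 46x + 238 is irreducible over Q and is the minimal polynomial of α.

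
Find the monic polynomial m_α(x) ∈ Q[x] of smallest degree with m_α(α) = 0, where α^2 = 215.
m_α(x) = x^2 - 215

α satisfies α^2 - 215 = 0, so x^2 - 215 annihilates α. Since d = 215 is squarefree and ≠ 1, it is not a perfect square in Q, so x^2 - 215 has no rational root and is therefore irreducible over Q (a degree-2 polynomial over a field is irreducible iff it has no root). Hence m_α(x) = x^2 - 215.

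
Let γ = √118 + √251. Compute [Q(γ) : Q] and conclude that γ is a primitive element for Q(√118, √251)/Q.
[Q(γ) : Q] = 4 (equivalently, Q(γ) = Q(√118, √251))

Obviously Q(γ) ⊆ Q(√118, √251), and [Q(√118, √251):Q] = 4 (since 118, 251 are distinct squarefree integers > 1 with 29618 not a perfect square). To show equality we compute the minimal polynomial of γ. From γ = √118 + √251: γ^2 = 118 + 2√(29618) + 251 = 369 + 2√(29618), so γ^2 - 369 = 2√(29618); squaring, (γ^2 - 369)^2 = 4·29618, i.e. γ^4 - 738γ^2 + 136161 - 118472 = 0, i.e. γ^4 - 738γ^2 + 17689 = 0. So γ is a root of x^4 - 738x^2 + 17689. This polynomial is irreducible over Q: it has no rational root (each ±√118 ± √251 is irrational), and any factorization into two quadratics over Q would force √(29618) ∈ Q (pairing opposite roots) or √118, √251 ∈ Q (other pairings), all impossible. Hence [Q(γ):Q] = 4 = [Q(√118, √251):Q], so Q(γ) = Q(√118, √251).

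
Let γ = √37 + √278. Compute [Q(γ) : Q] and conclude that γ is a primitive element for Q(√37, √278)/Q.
[Q(γ) : Q] = 4 (equivalently, Q(γ) = Q(√37, √278))

Obviously Q(γ) ⊆ Q(√37, √278), and [Q(√37, √278):Q] = 4 (since 37, 278 are distinct squarefree integers > 1 with 10286 not a perfect square). To show equality we compute the minimal polynomial of γ. From γ = √37 + √278: γ^2 = 37 + 2√(10286) + 278 = 315 + 2√(10286), so γ^2 - 315 = 2√(10286); squaring, (γ^2 - 315)^2 = 4·10286, i.e. γ^4 - 630γ^2 + 99225 - 41144 = 0, i.e. γ^4 - 630γ^2 + 58081 = 0. So γ is a root of x^4 - 630x^2 + 58081. This polynomial is irreducible over Q: it has no rational root (each ±√37 ± √278 is irrational), and any factorization into two quadratics over Q would force √(10286) ∈ Q (pairing opposite roots) or √37, √278 ∈ Q (other pairings), all impossible. Hence [Q(γ):Q] = 4 = [Q(√37, √278):Q], so Q(γ) = Q(√37, √278).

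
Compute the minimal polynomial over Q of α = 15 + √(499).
m_α(x) = x^2 - 30x - 274

From α - 15 = √(499), squaring gives (α - 15)^2 = 499, i.e. α^2 - 30α + 225 = 499, so α^2 - 30α - 274 = 0. The discriminant of x^2 - 30x - 274 is (-30)^2 - 4·(-274) = 900 + 1096 = 1996, and 4·(499) is not a perfect square in Q since 499 is squarefree and ≠ 1. Hence x^2 - 30x - 274 is irreducible over Q and is the minimal polynomial of α.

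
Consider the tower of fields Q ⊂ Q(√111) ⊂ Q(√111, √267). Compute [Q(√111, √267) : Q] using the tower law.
[Q(√111, √267) : Q] = 4

[Q(√111):Q] = 2 (min poly x^2 - 111, irreducible since 111 is squarefree > 1). For the top step, suppose √267 ∈ Q(√111), say √267 = c + d√111 with c, d ∈ Q. Squaring: 267 = c^2 + 111d^2 + 2cd√111. Since √111 ∉ Q this forces 2cd = 0. If d = 0 then √267 = c ∈ Q, contradicting 267 squarefree > 1. If c = 0 then 267 = 111d^2, so 111·267 = (111d)^2 is a perfect square in Q — but 111·267 = 29637 is not a perfect square (since 111 and 267 are distinct squarefree integers). Contradiction. Hence √267 ∉ Q(√111), so x^2 - 267 stays irreducible over Q(√111) and [Q(√111, √267) : Q(√111)] = 2. By the tower law, [Q(√111, √267) : Q] = 2 · 2 = 4.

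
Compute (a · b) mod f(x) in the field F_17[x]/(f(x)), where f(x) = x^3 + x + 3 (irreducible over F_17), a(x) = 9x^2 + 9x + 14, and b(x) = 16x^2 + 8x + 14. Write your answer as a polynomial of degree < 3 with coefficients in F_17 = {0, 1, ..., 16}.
a · b ≡ 6x^2 + 15x + 7 (mod f(x))

Multiply in F_17[x]: a(x)·b(x) = (9x^2 + 9x + 14)·(16x^2 + 8x + 14) = 8x^4 + 12x^3 + 14x^2 + 9. This has degree ≥ 3, so divide by f(x) over F_17: 8x^4 + 12x^3 + 14x^2 + 9 = (8x + 12)·(x^3 + x + 3) + (6x^2 + 15x + 7). Hence a·b ≡ 6x^2 + 15x + 7 (mod f). (F_17[x]/(f) is a field with 17^3 = 4913 elements since f is irreducible of degree 3.)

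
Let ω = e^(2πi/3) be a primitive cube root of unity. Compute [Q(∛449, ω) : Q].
[Q(∛449, ω) : Q] = 6

[Q(∛449):Q] = 3 (min poly x^3 - 449, irreducible since 449 is not a perfect cube). [Q(ω):Q] = 2 (min poly x^2 + x + 1). Since Q(∛449) ⊂ R and ω ∉ R, we have ω ∉ Q(∛449), so x^2 + x + 1 remains irreducible over Q(∛449) and [Q(∛449, ω) : Q(∛449)] = 2. By the tower law, [Q(∛449, ω) : Q] = 3 · 2 = 6. (In fact Q(∛449, ω) is the splitting field of x^3 - 449 over Q.)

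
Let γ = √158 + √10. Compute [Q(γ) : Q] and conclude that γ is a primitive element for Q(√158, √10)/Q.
[Q(γ) : Q] = 4 (equivalently, Q(γ) = Q(√158, √10))

Obviously Q(γ) ⊆ Q(√158, √10), and [Q(√158, √10):Q] = 4 (since 158, 10 are distinct squarefree integers > 1 with 1580 not a perfect square). To show equality we compute the minimal polynomial of γ. From γ = √158 + √10: γ^2 = 158 + 2√(1580) + 10 = 168 + 2√(1580), so γ^2 - 168 = 2√(1580); squaring, (γ^2 - 168)^2 = 4·1580, i.e. γ^4 - 336γ^2 + 28224 - 6320 = 0, i.e. γ^4 - 336γ^2 + 21904 = 0. So γ is a root of x^4 - 336x^2 + 21904. This polynomial is irreducible over Q: it has no rational root (each ±√158 ± √10 is irrational), and any factorization into two quadratics over Q would force √(1580) ∈ Q (pairing opposite roots) or √158, √10 ∈ Q (other pairings), all impossible. Hence [Q(γ):Q] = 4 = [Q(√158, √10):Q], so Q(γ) = Q(√158, √10).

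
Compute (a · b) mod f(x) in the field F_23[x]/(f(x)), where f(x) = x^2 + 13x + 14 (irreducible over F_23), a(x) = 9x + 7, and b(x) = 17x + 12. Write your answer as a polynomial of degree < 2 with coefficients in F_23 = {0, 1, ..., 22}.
a · b ≡ 9x + 12 (mod f(x))

Multiply in F_23[x]: a(x)·b(x) = (9x + 7)·(17x + 12) = 15x^2 + 20x + 15. This has degree ≥ 2, so divide by f(x) over F_23: 15x^2 + 20x + 15 = (15)·(x^2 + 13x + 14) + (9x + 12). Hence a·b ≡ 9x + 12 (mod f). (F_23[x]/(f) is a field with 23^2 = 529 elements since f is irreducible of degree 2.)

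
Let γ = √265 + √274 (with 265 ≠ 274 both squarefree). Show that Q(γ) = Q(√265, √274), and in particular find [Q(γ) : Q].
[Q(γ) : Q] = 4 (equivalently, Q(γ) = Q(√265, √274))

Obviously Q(γ) ⊆ Q(√265, √274), and [Q(√265, √274):Q] = 4 (since 265, 274 are distinct squarefree integers > 1 with 72610 not a perfect square). To show equality we compute the minimal polynomial of γ. From γ = √265 + √274: γ^2 = 265 + 2√(72610) + 274 = 539 + 2√(72610), so γ^2 - 539 = 2√(72610); squaring, (γ^2 - 539)^2 = 4·72610, i.e. γ^4 - 1078γ^2 + 290521 - 290440 = 0, i.e. γ^4 - 1078γ^2 + 81 = 0. So γ is a root of x^4 - 1078x^2 + 81. This polynomial is irreducible over Q: it has no rational root (each ±√265 ± √274 is irrational), and any factorization into two quadratics over Q would force √(72610) ∈ Q (pairing opposite roots) or √265, √274 ∈ Q (other pairings), all impossible. Hence [Q(γ):Q] = 4 = [Q(√265, √274):Q], so Q(γ) = Q(√265, √274).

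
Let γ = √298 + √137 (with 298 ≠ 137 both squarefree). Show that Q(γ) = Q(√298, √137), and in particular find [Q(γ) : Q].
[Q(γ) : Q] = 4 (equivalently, Q(γ) = Q(√298, √137))

Obviously Q(γ) ⊆ Q(√298, √137), and [Q(√298, √137):Q] = 4 (since 298, 137 are distinct squarefree integers > 1 with 40826 not a perfect square). To show equality we compute the minimal polynomial of γ. From γ = √298 + √137: γ^2 = 298 + 2√(40826) + 137 = 435 + 2√(40826), so γ^2 - 435 = 2√(40826); squaring, (γ^2 - 435)^2 = 4·40826, i.e. γ^4 - 870γ^2 + 189225 - 163304 = 0, i.e. γ^4 - 870γ^2 + 25921 = 0. So γ is a root of x^4 - 870x^2 + 25921. This polynomial is irreducible over Q: it has no rational root (each ±√298 ± √137 is irrational), and any factorization into two quadratics over Q would force √(40826) ∈ Q (pairing opposite roots) or √298, √137 ∈ Q (other pairings), all impossible. Hence [Q(γ):Q] = 4 = [Q(√298, √137):Q], so Q(γ) = Q(√298, √137).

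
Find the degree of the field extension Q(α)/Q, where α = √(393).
[Q(α):Q] = 2

[Q(α):Q] equals the degree of the minimal polynomial of α. Here α^2 = 393 and x^2 - 393 is irreducible (d = 393 is squarefree, ≠ 1, hence not a square), so deg(m_α) = 2. Thus [Q(α):Q] = 2.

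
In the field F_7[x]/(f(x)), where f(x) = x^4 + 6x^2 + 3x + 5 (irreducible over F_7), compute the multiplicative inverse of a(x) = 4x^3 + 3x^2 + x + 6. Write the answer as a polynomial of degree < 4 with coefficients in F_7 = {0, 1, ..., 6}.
a(x)^(-1) ≡ x^3 + 2x^2 + 2x + 2 (mod f(x))

Since f is irreducible over F_7, F_7[x]/(f) is a field and a(x) ≠ 0 has an inverse. Apply the extended Euclidean algorithm to f(x) and a(x) in F_7[x]: f(x) = (2x + 2)·a(x) + (5x^2 + 3x);  a(x) = (5x + 6)·(5x^2 + 3x) + (4x + 6);  (5x^2 + 3x) = (3x + 5)·(4x + 6) + (5). The last nonzero remainder is the constant 5 = gcd(f, a) in F_7. Back-substituting through the division chain expresses 5 = s(x)·a(x) + t(x)·f(x) with s(x) ≡ 5x^3 + 3x^2 + 3x + 3 (mod f), so (5x^3 + 3x^2 + 3x + 3)·a(x) ≡ 5 (mod f). Multiplying by 5^(-1) ≡ 3 in F_7 gives a(x)^(-1) ≡ 3·(5x^3 + 3x^2 + 3x + 3) ≡ x^3 + 2x^2 + 2x + 2 (mod f). Check: (4x^3 + 3x^2 + x + 6)·(x^3 + 2x^2 + 2x + 2) = 4x^6 + 4x^5 + x^4 + x^3 + 6x^2 + 5 ≡ 1 (mod x^4 + 6x^2 + 3x + 5).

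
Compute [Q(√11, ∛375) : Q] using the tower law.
[Q(√11, ∛375) : Q] = 6

Let L = Q(√11, ∛375). Since Q(√11) ⊂ L and [Q(√11):Q] = 2, the tower law gives 2 | [L:Q]. Likewise Q(∛375) ⊂ L with [Q(∛375):Q] = 3 (because 375 is not a perfect cube), so 3 | [L:Q]. As gcd(2,3) = 1, [L:Q] is divisible by 6. Conversely L is generated over Q by √11 and ∛375, so [L:Q] ≤ 2·3 = 6. Therefore [Q(√11, ∛375) : Q] = 6.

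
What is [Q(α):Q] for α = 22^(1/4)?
[Q(α):Q] = 4

α is a root of x^4 - 22. By Eisenstein's criterion at the prime p = 2 (which divides the constant term 22 but p^2 = 4 does not, since 22 is squarefree), x^4 - 22 is irreducible over Q. Hence [Q(α):Q] = 4.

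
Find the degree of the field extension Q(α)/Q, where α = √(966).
[Q(α):Q] = 2

[Q(α):Q] equals the degree of the minimal polynomial of α. Here α^2 = 966 and x^2 - 966 is irreducible (d = 966 is squarefree, ≠ 1, hence not a square), so deg(m_α) = 2. Thus [Q(α):Q] = 2.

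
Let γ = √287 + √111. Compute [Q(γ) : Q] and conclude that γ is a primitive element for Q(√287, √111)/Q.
[Q(γ) : Q] = 4 (equivalently, Q(γ) = Q(√287, √111))

Obviously Q(γ) ⊆ Q(√287, √111), and [Q(√287, √111):Q] = 4 (since 287, 111 are distinct squarefree integers > 1 with 31857 not a perfect square). To show equality we compute the minimal polynomial of γ. From γ = √287 + √111: γ^2 = 287 + 2√(31857) + 111 = 398 + 2√(31857), so γ^2 - 398 = 2√(31857); squaring, (γ^2 - 398)^2 = 4·31857, i.e. γ^4 - 796γ^2 + 158404 - 127428 = 0, i.e. γ^4 - 796γ^2 + 30976 = 0. So γ is a root of x^4 - 796x^2 + 30976. This polynomial is irreducible over Q: it has no rational root (each ±√287 ± √111 is irrational), and any factorization into two quadratics over Q would force √(31857) ∈ Q (pairing opposite roots) or √287, √111 ∈ Q (other pairings), all impossible. Hence [Q(γ):Q] = 4 = [Q(√287, √111):Q], so Q(γ) = Q(√287, √111).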